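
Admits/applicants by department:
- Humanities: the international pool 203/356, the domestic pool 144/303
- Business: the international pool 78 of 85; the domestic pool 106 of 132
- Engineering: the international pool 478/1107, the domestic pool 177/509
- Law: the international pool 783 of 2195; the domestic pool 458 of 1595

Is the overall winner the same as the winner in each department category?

Humanities: the international pool 203/356 = 57.0%, the domestic pool 144/303 = 47.5% → the international pool
Business: the international pool 78/85 = 91.8%, the domestic pool 106/132 = 80.3% → the international pool
Engineering: the international pool 478/1107 = 43.2%, the domestic pool 177/509 = 34.8% → the international pool
Law: the international pool 783/2195 = 35.7%, the domestic pool 458/1595 = 28.7% → the international pool
Overall: the international pool 1542/3743 = 41.2%, the domestic pool 885/2539 = 34.9% → the international pool
The international pool wins overall and in every department group — no reversal.

Yes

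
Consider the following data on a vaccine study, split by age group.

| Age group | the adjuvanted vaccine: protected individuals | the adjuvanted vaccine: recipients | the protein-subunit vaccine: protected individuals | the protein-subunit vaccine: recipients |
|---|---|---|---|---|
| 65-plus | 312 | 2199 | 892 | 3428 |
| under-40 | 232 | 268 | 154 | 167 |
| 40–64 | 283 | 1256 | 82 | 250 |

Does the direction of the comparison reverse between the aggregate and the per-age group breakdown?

No

65-plus: the adjuvanted vaccine 312/2199 = 14.2%, the protein-subunit vaccine 892/3428 = 26.0% → the protein-subunit vaccine
Under-40: the adjuvanted vaccine 232/268 = 86.6%, the protein-subunit vaccine 154/167 = 92.2% → the protein-subunit vaccine
40–64: the adjuvanted vaccine 283/1256 = 22.5%, the protein-subunit vaccine 82/250 = 32.8% → the protein-subunit vaccine
Overall: the adjuvanted vaccine 827/3723 = 22.2%, the protein-subunit vaccine 1128/3845 = 29.3% → the protein-subunit vaccine
The protein-subunit vaccine wins overall and in every age group — no reversal.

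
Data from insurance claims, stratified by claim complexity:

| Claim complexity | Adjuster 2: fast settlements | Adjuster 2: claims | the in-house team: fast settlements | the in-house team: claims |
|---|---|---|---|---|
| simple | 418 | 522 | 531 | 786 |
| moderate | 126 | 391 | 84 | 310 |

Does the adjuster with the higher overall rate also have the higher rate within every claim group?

Simple: Adjuster 2 418/522 = 80.1%, the in-house team 531/786 = 67.6% → Adjuster 2
Moderate: Adjuster 2 126/391 = 32.2%, the in-house team 84/310 = 27.1% → Adjuster 2
Overall: Adjuster 2 544/913 = 59.6%, the in-house team 615/1096 = 56.1% → Adjuster 2
Adjuster 2 wins overall and in every claim group — no reversal.

Yes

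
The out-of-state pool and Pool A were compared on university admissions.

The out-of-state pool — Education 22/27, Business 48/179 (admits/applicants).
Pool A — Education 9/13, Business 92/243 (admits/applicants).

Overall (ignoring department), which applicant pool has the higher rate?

Pool A

Education: the out-of-state pool 22/27 = 81.5%, Pool A 9/13 = 69.2% → the out-of-state pool
Business: the out-of-state pool 48/179 = 26.8%, Pool A 92/243 = 37.9% → Pool A
Overall: the out-of-state pool 70/206 = 34.0%, Pool A 101/256 = 39.5% → Pool A
(Neither sweeps every department group, but Pool A has the higher pooled rate.)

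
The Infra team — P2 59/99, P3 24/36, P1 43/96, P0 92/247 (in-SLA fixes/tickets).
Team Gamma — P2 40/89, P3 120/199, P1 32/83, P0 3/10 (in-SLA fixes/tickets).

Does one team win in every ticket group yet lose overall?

Yes

P2: the Infra team 59/99 = 59.6%, Team Gamma 40/89 = 44.9% → the Infra team
P3: the Infra team 24/36 = 66.7%, Team Gamma 120/199 = 60.3% → the Infra team
P1: the Infra team 43/96 = 44.8%, Team Gamma 32/83 = 38.6% → the Infra team
P0: the Infra team 92/247 = 37.2%, Team Gamma 3/10 = 30.0% → the Infra team
Overall: the Infra team 218/478 = 45.6%, Team Gamma 195/381 = 51.2% → Team Gamma
The Infra team wins each ticket group but Team Gamma wins overall — the comparison reverses. The Infra team's tickets skew toward P0, which has a lower base rate.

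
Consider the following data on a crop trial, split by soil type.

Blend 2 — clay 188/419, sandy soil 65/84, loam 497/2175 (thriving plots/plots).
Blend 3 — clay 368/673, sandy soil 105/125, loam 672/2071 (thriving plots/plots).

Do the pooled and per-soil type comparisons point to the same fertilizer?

Yes

Clay: Blend 2 188/419 = 44.9%, Blend 3 368/673 = 54.7% → Blend 3
Sandy soil: Blend 2 65/84 = 77.4%, Blend 3 105/125 = 84.0% → Blend 3
Loam: Blend 2 497/2175 = 22.9%, Blend 3 672/2071 = 32.4% → Blend 3
Overall: Blend 2 750/2678 = 28.0%, Blend 3 1145/2869 = 39.9% → Blend 3
Blend 3 wins overall and in every soil group — no reversal.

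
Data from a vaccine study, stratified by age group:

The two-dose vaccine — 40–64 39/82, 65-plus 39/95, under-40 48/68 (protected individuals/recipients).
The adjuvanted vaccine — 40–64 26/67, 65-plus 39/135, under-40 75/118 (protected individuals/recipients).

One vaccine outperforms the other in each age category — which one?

the two-dose vaccine

40–64: the two-dose vaccine 39/82 = 47.6%, the adjuvanted vaccine 26/67 = 38.8% → the two-dose vaccine
65-plus: the two-dose vaccine 39/95 = 41.1%, the adjuvanted vaccine 39/135 = 28.9% → the two-dose vaccine
Under-40: the two-dose vaccine 48/68 = 70.6%, the adjuvanted vaccine 75/118 = 63.6% → the two-dose vaccine
The two-dose vaccine has the higher rate in all 3 groups.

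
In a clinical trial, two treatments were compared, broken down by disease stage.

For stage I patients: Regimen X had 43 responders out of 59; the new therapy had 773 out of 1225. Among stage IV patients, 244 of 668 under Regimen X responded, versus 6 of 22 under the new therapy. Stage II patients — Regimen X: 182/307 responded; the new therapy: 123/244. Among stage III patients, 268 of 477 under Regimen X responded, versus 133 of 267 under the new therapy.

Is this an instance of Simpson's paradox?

Stage I: Regimen X 43/59 = 72.9%, the new therapy 773/1225 = 63.1% → Regimen X
Stage IV: Regimen X 244/668 = 36.5%, the new therapy 6/22 = 27.3% → Regimen X
Stage II: Regimen X 182/307 = 59.3%, the new therapy 123/244 = 50.4% → Regimen X
Stage III: Regimen X 268/477 = 56.2%, the new therapy 133/267 = 49.8% → Regimen X
Overall: Regimen X 737/1511 = 48.8%, the new therapy 1035/1758 = 58.9% → the new therapy
Regimen X wins each disease group but the new therapy wins overall — the comparison reverses. Regimen X's patients skew toward stage IV, which has a lower base rate.

Yes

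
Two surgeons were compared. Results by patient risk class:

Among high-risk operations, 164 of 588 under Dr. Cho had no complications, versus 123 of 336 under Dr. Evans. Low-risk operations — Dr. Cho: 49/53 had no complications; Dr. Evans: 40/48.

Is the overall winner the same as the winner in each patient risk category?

No

High-risk: Dr. Cho 164/588 = 27.9%, Dr. Evans 123/336 = 36.6% → Dr. Evans
Low-risk: Dr. Cho 49/53 = 92.5%, Dr. Evans 40/48 = 83.3% → Dr. Cho
Overall: Dr. Cho 213/641 = 33.2%, Dr. Evans 163/384 = 42.4% → Dr. Evans
Neither sweeps: Dr. Cho wins 1 of 2 groups, Dr. Evans wins 1. Dr. Evans wins overall but not every group — no Simpson reversal.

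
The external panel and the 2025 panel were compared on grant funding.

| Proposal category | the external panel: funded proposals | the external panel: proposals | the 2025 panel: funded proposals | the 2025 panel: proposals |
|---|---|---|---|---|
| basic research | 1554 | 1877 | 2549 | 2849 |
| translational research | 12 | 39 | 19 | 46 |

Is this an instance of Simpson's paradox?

No

Basic research: the external panel 1554/1877 = 82.8%, the 2025 panel 2549/2849 = 89.5% → the 2025 panel
Translational research: the external panel 12/39 = 30.8%, the 2025 panel 19/46 = 41.3% → the 2025 panel
Overall: the external panel 1566/1916 = 81.7%, the 2025 panel 2568/2895 = 88.7% → the 2025 panel
The 2025 panel wins overall and in every proposal group — no reversal.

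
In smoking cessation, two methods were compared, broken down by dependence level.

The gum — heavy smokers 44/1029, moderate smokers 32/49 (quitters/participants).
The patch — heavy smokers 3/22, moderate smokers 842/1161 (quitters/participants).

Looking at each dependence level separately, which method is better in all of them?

Heavy smokers: the gum 44/1029 = 4.3%, the patch 3/22 = 13.6% → the patch
Moderate smokers: the gum 32/49 = 65.3%, the patch 842/1161 = 72.5% → the patch
The patch has the higher rate in both groups.

the patch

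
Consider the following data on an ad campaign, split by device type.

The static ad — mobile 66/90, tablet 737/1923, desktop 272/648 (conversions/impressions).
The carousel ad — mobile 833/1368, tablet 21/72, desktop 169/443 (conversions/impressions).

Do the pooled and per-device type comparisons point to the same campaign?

Mobile: the static ad 66/90 = 73.3%, the carousel ad 833/1368 = 60.9% → the static ad
Tablet: the static ad 737/1923 = 38.3%, the carousel ad 21/72 = 29.2% → the static ad
Desktop: the static ad 272/648 = 42.0%, the carousel ad 169/443 = 38.1% → the static ad
Overall: the static ad 1075/2661 = 40.4%, the carousel ad 1023/1883 = 54.3% → the carousel ad
The static ad wins each device group but the carousel ad wins overall — the comparison reverses. The static ad's impressions skew toward tablet, which has a lower base rate.

No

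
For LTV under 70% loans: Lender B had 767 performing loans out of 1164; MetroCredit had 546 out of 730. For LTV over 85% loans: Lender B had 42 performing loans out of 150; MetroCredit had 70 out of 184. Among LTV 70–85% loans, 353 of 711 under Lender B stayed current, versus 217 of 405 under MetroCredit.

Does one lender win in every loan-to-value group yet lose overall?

No

LTV under 70%: Lender B 767/1164 = 65.9%, MetroCredit 546/730 = 74.8% → MetroCredit
LTV over 85%: Lender B 42/150 = 28.0%, MetroCredit 70/184 = 38.0% → MetroCredit
LTV 70–85%: Lender B 353/711 = 49.6%, MetroCredit 217/405 = 53.6% → MetroCredit
Overall: Lender B 1162/2025 = 57.4%, MetroCredit 833/1319 = 63.2% → MetroCredit
MetroCredit wins overall and in every loan-to-value group — no reversal.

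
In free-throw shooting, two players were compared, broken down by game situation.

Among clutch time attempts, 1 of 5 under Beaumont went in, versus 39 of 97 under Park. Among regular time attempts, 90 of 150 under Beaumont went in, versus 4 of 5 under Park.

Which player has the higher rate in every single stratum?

Clutch time: Beaumont 1/5 = 20.0%, Park 39/97 = 40.2% → Park
Regular time: Beaumont 90/150 = 60.0%, Park 4/5 = 80.0% → Park
Park has the higher rate in both groups.

Park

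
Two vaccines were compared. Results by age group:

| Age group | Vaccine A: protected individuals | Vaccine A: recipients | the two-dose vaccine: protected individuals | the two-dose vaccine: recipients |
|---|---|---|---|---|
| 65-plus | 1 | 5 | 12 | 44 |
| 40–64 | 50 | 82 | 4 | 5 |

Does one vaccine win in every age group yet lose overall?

65-plus: Vaccine A 1/5 = 20.0%, the two-dose vaccine 12/44 = 27.3% → the two-dose vaccine
40–64: Vaccine A 50/82 = 61.0%, the two-dose vaccine 4/5 = 80.0% → the two-dose vaccine
Overall: Vaccine A 51/87 = 58.6%, the two-dose vaccine 16/49 = 32.7% → Vaccine A
The two-dose vaccine wins each age group but Vaccine A wins overall — the comparison reverses. The two-dose vaccine's recipients skew toward 65-plus, which has a lower base rate.

Yes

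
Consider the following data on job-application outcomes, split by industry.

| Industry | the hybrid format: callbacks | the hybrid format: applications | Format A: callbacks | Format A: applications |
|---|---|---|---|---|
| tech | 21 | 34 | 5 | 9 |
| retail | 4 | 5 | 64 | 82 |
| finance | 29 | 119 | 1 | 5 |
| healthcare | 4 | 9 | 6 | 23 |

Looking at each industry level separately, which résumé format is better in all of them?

the hybrid format

Tech: the hybrid format 21/34 = 61.8%, Format A 5/9 = 55.6% → the hybrid format
Retail: the hybrid format 4/5 = 80.0%, Format A 64/82 = 78.0% → the hybrid format
Finance: the hybrid format 29/119 = 24.4%, Format A 1/5 = 20.0% → the hybrid format
Healthcare: the hybrid format 4/9 = 44.4%, Format A 6/23 = 26.1% → the hybrid format
The hybrid format has the higher rate in all 4 groups.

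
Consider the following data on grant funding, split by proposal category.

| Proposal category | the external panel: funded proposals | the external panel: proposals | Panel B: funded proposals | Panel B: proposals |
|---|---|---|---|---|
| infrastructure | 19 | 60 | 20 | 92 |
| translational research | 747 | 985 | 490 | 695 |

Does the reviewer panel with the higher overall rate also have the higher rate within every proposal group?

Yes

Infrastructure: the external panel 19/60 = 31.7%, Panel B 20/92 = 21.7% → the external panel
Translational research: the external panel 747/985 = 75.8%, Panel B 490/695 = 70.5% → the external panel
Overall: the external panel 766/1045 = 73.3%, Panel B 510/787 = 64.8% → the external panel
The external panel wins overall and in every proposal group — no reversal.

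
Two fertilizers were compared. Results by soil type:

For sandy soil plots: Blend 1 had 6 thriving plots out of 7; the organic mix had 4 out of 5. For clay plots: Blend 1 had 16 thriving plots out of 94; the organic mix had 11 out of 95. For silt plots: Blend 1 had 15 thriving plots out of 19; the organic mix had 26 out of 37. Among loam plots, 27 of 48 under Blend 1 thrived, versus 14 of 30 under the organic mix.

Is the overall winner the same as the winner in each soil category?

Sandy soil: Blend 1 6/7 = 85.7%, the organic mix 4/5 = 80.0% → Blend 1
Clay: Blend 1 16/94 = 17.0%, the organic mix 11/95 = 11.6% → Blend 1
Silt: Blend 1 15/19 = 78.9%, the organic mix 26/37 = 70.3% → Blend 1
Loam: Blend 1 27/48 = 56.2%, the organic mix 14/30 = 46.7% → Blend 1
Overall: Blend 1 64/168 = 38.1%, the organic mix 55/167 = 32.9% → Blend 1
Blend 1 wins overall and in every soil group — no reversal.

Yes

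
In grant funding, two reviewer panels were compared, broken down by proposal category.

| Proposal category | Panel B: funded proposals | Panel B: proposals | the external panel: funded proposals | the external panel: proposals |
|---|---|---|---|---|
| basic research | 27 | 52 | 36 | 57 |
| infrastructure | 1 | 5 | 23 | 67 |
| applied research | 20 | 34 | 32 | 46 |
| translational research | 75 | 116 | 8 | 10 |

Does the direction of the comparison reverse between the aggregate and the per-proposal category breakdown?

Yes

Basic research: Panel B 27/52 = 51.9%, the external panel 36/57 = 63.2% → the external panel
Infrastructure: Panel B 1/5 = 20.0%, the external panel 23/67 = 34.3% → the external panel
Applied research: Panel B 20/34 = 58.8%, the external panel 32/46 = 69.6% → the external panel
Translational research: Panel B 75/116 = 64.7%, the external panel 8/10 = 80.0% → the external panel
Overall: Panel B 123/207 = 59.4%, the external panel 99/180 = 55.0% → Panel B
The external panel wins each proposal group but Panel B wins overall — the comparison reverses. The external panel's proposals skew toward infrastructure, which has a lower base rate.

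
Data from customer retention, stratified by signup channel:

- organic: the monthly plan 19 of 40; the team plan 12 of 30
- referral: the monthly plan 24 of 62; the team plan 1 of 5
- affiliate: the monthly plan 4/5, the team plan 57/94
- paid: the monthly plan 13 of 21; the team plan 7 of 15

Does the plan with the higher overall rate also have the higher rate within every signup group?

Organic: the monthly plan 19/40 = 47.5%, the team plan 12/30 = 40.0% → the monthly plan
Referral: the monthly plan 24/62 = 38.7%, the team plan 1/5 = 20.0% → the monthly plan
Affiliate: the monthly plan 4/5 = 80.0%, the team plan 57/94 = 60.6% → the monthly plan
Paid: the monthly plan 13/21 = 61.9%, the team plan 7/15 = 46.7% → the monthly plan
Overall: the monthly plan 60/128 = 46.9%, the team plan 77/144 = 53.5% → the team plan
The monthly plan wins each signup group but the team plan wins overall — the comparison reverses. The monthly plan's customers skew toward referral, which has a lower base rate.

No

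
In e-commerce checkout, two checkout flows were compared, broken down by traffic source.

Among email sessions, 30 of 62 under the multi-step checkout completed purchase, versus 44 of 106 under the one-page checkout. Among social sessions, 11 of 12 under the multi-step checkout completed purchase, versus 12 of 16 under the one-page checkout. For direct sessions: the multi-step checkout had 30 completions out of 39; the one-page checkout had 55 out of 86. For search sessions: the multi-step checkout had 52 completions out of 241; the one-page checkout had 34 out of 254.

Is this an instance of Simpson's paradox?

Email: the multi-step checkout 30/62 = 48.4%, the one-page checkout 44/106 = 41.5% → the multi-step checkout
Social: the multi-step checkout 11/12 = 91.7%, the one-page checkout 12/16 = 75.0% → the multi-step checkout
Direct: the multi-step checkout 30/39 = 76.9%, the one-page checkout 55/86 = 64.0% → the multi-step checkout
Search: the multi-step checkout 52/241 = 21.6%, the one-page checkout 34/254 = 13.4% → the multi-step checkout
Overall: the multi-step checkout 123/354 = 34.7%, the one-page checkout 145/462 = 31.4% → the multi-step checkout
The multi-step checkout wins overall and in every traffic group — no reversal.

No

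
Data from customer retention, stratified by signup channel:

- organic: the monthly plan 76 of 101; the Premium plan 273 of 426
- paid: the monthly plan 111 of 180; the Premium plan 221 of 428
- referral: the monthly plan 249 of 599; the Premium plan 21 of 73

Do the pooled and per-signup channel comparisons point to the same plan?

No

Organic: the monthly plan 76/101 = 75.2%, the Premium plan 273/426 = 64.1% → the monthly plan
Paid: the monthly plan 111/180 = 61.7%, the Premium plan 221/428 = 51.6% → the monthly plan
Referral: the monthly plan 249/599 = 41.6%, the Premium plan 21/73 = 28.8% → the monthly plan
Overall: the monthly plan 436/880 = 49.5%, the Premium plan 515/927 = 55.6% → the Premium plan
The monthly plan wins each signup group but the Premium plan wins overall — the comparison reverses. The monthly plan's customers skew toward referral, which has a lower base rate.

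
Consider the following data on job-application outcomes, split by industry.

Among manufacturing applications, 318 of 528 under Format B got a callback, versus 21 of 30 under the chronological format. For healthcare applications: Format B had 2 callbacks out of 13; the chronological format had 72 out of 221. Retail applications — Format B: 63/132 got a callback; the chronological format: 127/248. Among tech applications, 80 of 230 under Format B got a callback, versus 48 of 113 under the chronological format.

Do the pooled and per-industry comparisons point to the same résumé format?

Manufacturing: Format B 318/528 = 60.2%, the chronological format 21/30 = 70.0% → the chronological format
Healthcare: Format B 2/13 = 15.4%, the chronological format 72/221 = 32.6% → the chronological format
Retail: Format B 63/132 = 47.7%, the chronological format 127/248 = 51.2% → the chronological format
Tech: Format B 80/230 = 34.8%, the chronological format 48/113 = 42.5% → the chronological format
Overall: Format B 463/903 = 51.3%, the chronological format 268/612 = 43.8% → Format B
The chronological format wins each industry group but Format B wins overall — the comparison reverses. The chronological format's applications skew toward healthcare, which has a lower base rate.

No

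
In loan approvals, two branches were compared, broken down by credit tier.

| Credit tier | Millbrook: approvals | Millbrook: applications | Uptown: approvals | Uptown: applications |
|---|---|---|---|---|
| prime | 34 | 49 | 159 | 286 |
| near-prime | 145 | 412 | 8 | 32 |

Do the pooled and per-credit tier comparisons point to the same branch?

Prime: Millbrook 34/49 = 69.4%, Uptown 159/286 = 55.6% → Millbrook
Near-prime: Millbrook 145/412 = 35.2%, Uptown 8/32 = 25.0% → Millbrook
Overall: Millbrook 179/461 = 38.8%, Uptown 167/318 = 52.5% → Uptown
Millbrook wins each credit group but Uptown wins overall — the comparison reverses. Millbrook's applications skew toward near-prime, which has a lower base rate.

No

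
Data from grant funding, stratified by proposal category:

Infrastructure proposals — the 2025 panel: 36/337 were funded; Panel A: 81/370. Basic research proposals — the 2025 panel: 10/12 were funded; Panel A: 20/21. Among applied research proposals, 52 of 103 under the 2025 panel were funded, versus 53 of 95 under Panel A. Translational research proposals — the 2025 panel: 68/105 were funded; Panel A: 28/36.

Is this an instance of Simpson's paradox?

No

Infrastructure: the 2025 panel 36/337 = 10.7%, Panel A 81/370 = 21.9% → Panel A
Basic research: the 2025 panel 10/12 = 83.3%, Panel A 20/21 = 95.2% → Panel A
Applied research: the 2025 panel 52/103 = 50.5%, Panel A 53/95 = 55.8% → Panel A
Translational research: the 2025 panel 68/105 = 64.8%, Panel A 28/36 = 77.8% → Panel A
Overall: the 2025 panel 166/557 = 29.8%, Panel A 182/522 = 34.9% → Panel A
Panel A wins overall and in every proposal group — no reversal.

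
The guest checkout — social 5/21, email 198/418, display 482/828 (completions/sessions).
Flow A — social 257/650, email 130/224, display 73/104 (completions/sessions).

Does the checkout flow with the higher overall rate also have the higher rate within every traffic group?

Social: the guest checkout 5/21 = 23.8%, Flow A 257/650 = 39.5% → Flow A
Email: the guest checkout 198/418 = 47.4%, Flow A 130/224 = 58.0% → Flow A
Display: the guest checkout 482/828 = 58.2%, Flow A 73/104 = 70.2% → Flow A
Overall: the guest checkout 685/1267 = 54.1%, Flow A 460/978 = 47.0% → the guest checkout
Flow A wins each traffic group but the guest checkout wins overall — the comparison reverses. Flow A's sessions skew toward social, which has a lower base rate.

No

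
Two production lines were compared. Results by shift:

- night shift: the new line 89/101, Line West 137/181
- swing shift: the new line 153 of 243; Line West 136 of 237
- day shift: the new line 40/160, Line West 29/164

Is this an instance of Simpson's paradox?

Night shift: the new line 89/101 = 88.1%, Line West 137/181 = 75.7% → the new line
Swing shift: the new line 153/243 = 63.0%, Line West 136/237 = 57.4% → the new line
Day shift: the new line 40/160 = 25.0%, Line West 29/164 = 17.7% → the new line
Overall: the new line 282/504 = 56.0%, Line West 302/582 = 51.9% → the new line
The new line wins overall and in every shift group — no reversal.

No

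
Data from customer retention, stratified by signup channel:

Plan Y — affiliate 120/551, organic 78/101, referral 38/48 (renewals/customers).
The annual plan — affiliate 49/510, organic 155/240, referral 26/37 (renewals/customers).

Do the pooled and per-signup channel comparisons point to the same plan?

Affiliate: Plan Y 120/551 = 21.8%, the annual plan 49/510 = 9.6% → Plan Y
Organic: Plan Y 78/101 = 77.2%, the annual plan 155/240 = 64.6% → Plan Y
Referral: Plan Y 38/48 = 79.2%, the annual plan 26/37 = 70.3% → Plan Y
Overall: Plan Y 236/700 = 33.7%, the annual plan 230/787 = 29.2% → Plan Y
Plan Y wins overall and in every signup group — no reversal.

Yes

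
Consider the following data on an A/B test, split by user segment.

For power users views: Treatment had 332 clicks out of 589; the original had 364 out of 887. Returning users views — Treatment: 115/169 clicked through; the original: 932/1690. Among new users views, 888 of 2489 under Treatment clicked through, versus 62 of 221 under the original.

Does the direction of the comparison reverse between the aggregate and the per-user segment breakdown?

Power users: Treatment 332/589 = 56.4%, the original 364/887 = 41.0% → Treatment
Returning users: Treatment 115/169 = 68.0%, the original 932/1690 = 55.1% → Treatment
New users: Treatment 888/2489 = 35.7%, the original 62/221 = 28.1% → Treatment
Overall: Treatment 1335/3247 = 41.1%, the original 1358/2798 = 48.5% → the original
Treatment wins each user group but the original wins overall — the comparison reverses. Treatment's views skew toward new users, which has a lower base rate.

Yes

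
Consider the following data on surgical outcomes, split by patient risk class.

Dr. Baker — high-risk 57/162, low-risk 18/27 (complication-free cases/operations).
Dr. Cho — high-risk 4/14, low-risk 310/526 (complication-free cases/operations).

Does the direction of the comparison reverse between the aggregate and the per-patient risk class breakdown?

Yes

High-risk: Dr. Baker 57/162 = 35.2%, Dr. Cho 4/14 = 28.6% → Dr. Baker
Low-risk: Dr. Baker 18/27 = 66.7%, Dr. Cho 310/526 = 58.9% → Dr. Baker
Overall: Dr. Baker 75/189 = 39.7%, Dr. Cho 314/540 = 58.1% → Dr. Cho
Dr. Baker wins each patient risk group but Dr. Cho wins overall — the comparison reverses. Dr. Baker's operations skew toward high-risk, which has a lower base rate.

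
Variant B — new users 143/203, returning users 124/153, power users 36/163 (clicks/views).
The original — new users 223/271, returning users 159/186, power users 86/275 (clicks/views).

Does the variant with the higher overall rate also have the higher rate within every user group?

New users: Variant B 143/203 = 70.4%, the original 223/271 = 82.3% → the original
Returning users: Variant B 124/153 = 81.0%, the original 159/186 = 85.5% → the original
Power users: Variant B 36/163 = 22.1%, the original 86/275 = 31.3% → the original
Overall: Variant B 303/519 = 58.4%, the original 468/732 = 63.9% → the original
The original wins overall and in every user group — no reversal.

Yes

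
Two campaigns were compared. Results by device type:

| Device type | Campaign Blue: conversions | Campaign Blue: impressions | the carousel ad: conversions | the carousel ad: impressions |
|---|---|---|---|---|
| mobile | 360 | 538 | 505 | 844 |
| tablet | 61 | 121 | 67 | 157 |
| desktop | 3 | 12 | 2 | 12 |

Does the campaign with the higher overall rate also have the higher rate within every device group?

Mobile: Campaign Blue 360/538 = 66.9%, the carousel ad 505/844 = 59.8% → Campaign Blue
Tablet: Campaign Blue 61/121 = 50.4%, the carousel ad 67/157 = 42.7% → Campaign Blue
Desktop: Campaign Blue 3/12 = 25.0%, the carousel ad 2/12 = 16.7% → Campaign Blue
Overall: Campaign Blue 424/671 = 63.2%, the carousel ad 574/1013 = 56.7% → Campaign Blue
Campaign Blue wins overall and in every device group — no reversal.

Yes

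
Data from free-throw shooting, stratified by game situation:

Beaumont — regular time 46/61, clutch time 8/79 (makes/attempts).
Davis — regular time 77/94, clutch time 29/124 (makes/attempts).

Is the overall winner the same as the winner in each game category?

Regular time: Beaumont 46/61 = 75.4%, Davis 77/94 = 81.9% → Davis
Clutch time: Beaumont 8/79 = 10.1%, Davis 29/124 = 23.4% → Davis
Overall: Beaumont 54/140 = 38.6%, Davis 106/218 = 48.6% → Davis
Davis wins overall and in every game group — no reversal.

Yes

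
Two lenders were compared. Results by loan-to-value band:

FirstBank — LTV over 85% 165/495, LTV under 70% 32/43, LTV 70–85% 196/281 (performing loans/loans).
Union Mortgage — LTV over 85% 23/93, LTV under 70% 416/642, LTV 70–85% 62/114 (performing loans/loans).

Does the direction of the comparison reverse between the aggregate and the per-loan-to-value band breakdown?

LTV over 85%: FirstBank 165/495 = 33.3%, Union Mortgage 23/93 = 24.7% → FirstBank
LTV under 70%: FirstBank 32/43 = 74.4%, Union Mortgage 416/642 = 64.8% → FirstBank
LTV 70–85%: FirstBank 196/281 = 69.8%, Union Mortgage 62/114 = 54.4% → FirstBank
Overall: FirstBank 393/819 = 48.0%, Union Mortgage 501/849 = 59.0% → Union Mortgage
FirstBank wins each loan-to-value group but Union Mortgage wins overall — the comparison reverses. FirstBank's loans skew toward LTV over 85%, which has a lower base rate.

Yes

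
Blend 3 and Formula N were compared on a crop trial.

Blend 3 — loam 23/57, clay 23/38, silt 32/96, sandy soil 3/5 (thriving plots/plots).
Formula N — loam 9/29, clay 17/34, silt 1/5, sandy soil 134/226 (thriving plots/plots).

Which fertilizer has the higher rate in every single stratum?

Blend 3

Loam: Blend 3 23/57 = 40.4%, Formula N 9/29 = 31.0% → Blend 3
Clay: Blend 3 23/38 = 60.5%, Formula N 17/34 = 50.0% → Blend 3
Silt: Blend 3 32/96 = 33.3%, Formula N 1/5 = 20.0% → Blend 3
Sandy soil: Blend 3 3/5 = 60.0%, Formula N 134/226 = 59.3% → Blend 3
Blend 3 has the higher rate in all 4 groups.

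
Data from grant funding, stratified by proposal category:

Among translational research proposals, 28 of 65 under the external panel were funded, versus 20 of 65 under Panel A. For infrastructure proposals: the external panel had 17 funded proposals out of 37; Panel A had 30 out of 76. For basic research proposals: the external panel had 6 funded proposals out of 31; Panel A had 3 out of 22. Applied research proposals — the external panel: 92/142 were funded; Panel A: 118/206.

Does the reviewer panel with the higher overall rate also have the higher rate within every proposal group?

Yes

Translational research: the external panel 28/65 = 43.1%, Panel A 20/65 = 30.8% → the external panel
Infrastructure: the external panel 17/37 = 45.9%, Panel A 30/76 = 39.5% → the external panel
Basic research: the external panel 6/31 = 19.4%, Panel A 3/22 = 13.6% → the external panel
Applied research: the external panel 92/142 = 64.8%, Panel A 118/206 = 57.3% → the external panel
Overall: the external panel 143/275 = 52.0%, Panel A 171/369 = 46.3% → the external panel
The external panel wins overall and in every proposal group — no reversal.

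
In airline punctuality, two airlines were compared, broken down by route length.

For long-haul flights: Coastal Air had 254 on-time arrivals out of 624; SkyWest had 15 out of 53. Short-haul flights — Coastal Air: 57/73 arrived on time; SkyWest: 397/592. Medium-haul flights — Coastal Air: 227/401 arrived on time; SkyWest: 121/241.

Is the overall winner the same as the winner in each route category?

No

Long-haul: Coastal Air 254/624 = 40.7%, SkyWest 15/53 = 28.3% → Coastal Air
Short-haul: Coastal Air 57/73 = 78.1%, SkyWest 397/592 = 67.1% → Coastal Air
Medium-haul: Coastal Air 227/401 = 56.6%, SkyWest 121/241 = 50.2% → Coastal Air
Overall: Coastal Air 538/1098 = 49.0%, SkyWest 533/886 = 60.2% → SkyWest
Coastal Air wins each route group but SkyWest wins overall — the comparison reverses. Coastal Air's flights skew toward long-haul, which has a lower base rate.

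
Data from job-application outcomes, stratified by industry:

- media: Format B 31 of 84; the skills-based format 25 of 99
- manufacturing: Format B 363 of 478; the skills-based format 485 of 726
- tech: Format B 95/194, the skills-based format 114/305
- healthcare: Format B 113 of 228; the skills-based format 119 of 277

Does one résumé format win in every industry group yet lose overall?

Media: Format B 31/84 = 36.9%, the skills-based format 25/99 = 25.3% → Format B
Manufacturing: Format B 363/478 = 75.9%, the skills-based format 485/726 = 66.8% → Format B
Tech: Format B 95/194 = 49.0%, the skills-based format 114/305 = 37.4% → Format B
Healthcare: Format B 113/228 = 49.6%, the skills-based format 119/277 = 43.0% → Format B
Overall: Format B 602/984 = 61.2%, the skills-based format 743/1407 = 52.8% → Format B
Format B wins overall and in every industry group — no reversal.

No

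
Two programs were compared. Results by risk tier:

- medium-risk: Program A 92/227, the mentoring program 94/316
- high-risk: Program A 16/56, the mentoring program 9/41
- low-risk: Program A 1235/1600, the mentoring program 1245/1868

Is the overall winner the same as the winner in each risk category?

Yes

Medium-risk: Program A 92/227 = 40.5%, the mentoring program 94/316 = 29.7% → Program A
High-risk: Program A 16/56 = 28.6%, the mentoring program 9/41 = 22.0% → Program A
Low-risk: Program A 1235/1600 = 77.2%, the mentoring program 1245/1868 = 66.6% → Program A
Overall: Program A 1343/1883 = 71.3%, the mentoring program 1348/2225 = 60.6% → Program A
Program A wins overall and in every risk group — no reversal.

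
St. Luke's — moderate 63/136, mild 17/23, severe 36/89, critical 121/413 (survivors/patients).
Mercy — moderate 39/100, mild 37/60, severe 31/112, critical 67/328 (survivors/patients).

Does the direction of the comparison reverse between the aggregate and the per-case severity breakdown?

Moderate: St. Luke's 63/136 = 46.3%, Mercy 39/100 = 39.0% → St. Luke's
Mild: St. Luke's 17/23 = 73.9%, Mercy 37/60 = 61.7% → St. Luke's
Severe: St. Luke's 36/89 = 40.4%, Mercy 31/112 = 27.7% → St. Luke's
Critical: St. Luke's 121/413 = 29.3%, Mercy 67/328 = 20.4% → St. Luke's
Overall: St. Luke's 237/661 = 35.9%, Mercy 174/600 = 29.0% → St. Luke's
St. Luke's wins overall and in every case group — no reversal.

No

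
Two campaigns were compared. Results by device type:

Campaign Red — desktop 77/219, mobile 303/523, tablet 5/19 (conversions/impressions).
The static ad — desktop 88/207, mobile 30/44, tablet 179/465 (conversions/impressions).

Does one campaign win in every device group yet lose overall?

Desktop: Campaign Red 77/219 = 35.2%, the static ad 88/207 = 42.5% → the static ad
Mobile: Campaign Red 303/523 = 57.9%, the static ad 30/44 = 68.2% → the static ad
Tablet: Campaign Red 5/19 = 26.3%, the static ad 179/465 = 38.5% → the static ad
Overall: Campaign Red 385/761 = 50.6%, the static ad 297/716 = 41.5% → Campaign Red
The static ad wins each device group but Campaign Red wins overall — the comparison reverses. The static ad's impressions skew toward tablet, which has a lower base rate.

Yes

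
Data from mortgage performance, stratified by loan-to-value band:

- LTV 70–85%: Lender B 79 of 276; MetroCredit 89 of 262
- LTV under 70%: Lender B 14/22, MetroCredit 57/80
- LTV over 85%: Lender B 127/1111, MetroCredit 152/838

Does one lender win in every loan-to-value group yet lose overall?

No

LTV 70–85%: Lender B 79/276 = 28.6%, MetroCredit 89/262 = 34.0% → MetroCredit
LTV under 70%: Lender B 14/22 = 63.6%, MetroCredit 57/80 = 71.2% → MetroCredit
LTV over 85%: Lender B 127/1111 = 11.4%, MetroCredit 152/838 = 18.1% → MetroCredit
Overall: Lender B 220/1409 = 15.6%, MetroCredit 298/1180 = 25.3% → MetroCredit
MetroCredit wins overall and in every loan-to-value group — no reversal.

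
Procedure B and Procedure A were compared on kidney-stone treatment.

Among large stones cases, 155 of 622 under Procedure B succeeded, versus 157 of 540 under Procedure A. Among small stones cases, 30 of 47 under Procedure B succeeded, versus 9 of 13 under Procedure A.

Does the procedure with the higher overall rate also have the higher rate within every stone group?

Large stones: Procedure B 155/622 = 24.9%, Procedure A 157/540 = 29.1% → Procedure A
Small stones: Procedure B 30/47 = 63.8%, Procedure A 9/13 = 69.2% → Procedure A
Overall: Procedure B 185/669 = 27.7%, Procedure A 166/553 = 30.0% → Procedure A
Procedure A wins overall and in every stone group — no reversal.

Yes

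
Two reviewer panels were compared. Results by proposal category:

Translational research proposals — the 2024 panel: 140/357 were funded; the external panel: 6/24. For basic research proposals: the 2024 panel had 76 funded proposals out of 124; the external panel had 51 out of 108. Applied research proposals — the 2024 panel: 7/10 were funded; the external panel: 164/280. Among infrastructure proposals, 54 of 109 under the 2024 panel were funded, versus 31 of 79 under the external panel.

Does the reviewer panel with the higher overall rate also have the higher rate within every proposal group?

Translational research: the 2024 panel 140/357 = 39.2%, the external panel 6/24 = 25.0% → the 2024 panel
Basic research: the 2024 panel 76/124 = 61.3%, the external panel 51/108 = 47.2% → the 2024 panel
Applied research: the 2024 panel 7/10 = 70.0%, the external panel 164/280 = 58.6% → the 2024 panel
Infrastructure: the 2024 panel 54/109 = 49.5%, the external panel 31/79 = 39.2% → the 2024 panel
Overall: the 2024 panel 277/600 = 46.2%, the external panel 252/491 = 51.3% → the external panel
The 2024 panel wins each proposal group but the external panel wins overall — the comparison reverses. The 2024 panel's proposals skew toward translational research, which has a lower base rate.

No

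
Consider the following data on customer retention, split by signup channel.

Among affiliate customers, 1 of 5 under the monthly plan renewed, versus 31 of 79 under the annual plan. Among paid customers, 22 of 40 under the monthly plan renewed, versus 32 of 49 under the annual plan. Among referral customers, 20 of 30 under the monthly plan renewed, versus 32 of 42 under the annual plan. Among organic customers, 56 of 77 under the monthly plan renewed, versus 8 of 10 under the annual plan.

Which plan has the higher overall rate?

the monthly plan

Affiliate: the monthly plan 1/5 = 20.0%, the annual plan 31/79 = 39.2% → the annual plan
Paid: the monthly plan 22/40 = 55.0%, the annual plan 32/49 = 65.3% → the annual plan
Referral: the monthly plan 20/30 = 66.7%, the annual plan 32/42 = 76.2% → the annual plan
Organic: the monthly plan 56/77 = 72.7%, the annual plan 8/10 = 80.0% → the annual plan
Overall: the monthly plan 99/152 = 65.1%, the annual plan 103/180 = 57.2% → the monthly plan
(The annual plan wins every signup group but the monthly plan wins overall — the annual plan's customers skew toward the low-rate affiliate group.)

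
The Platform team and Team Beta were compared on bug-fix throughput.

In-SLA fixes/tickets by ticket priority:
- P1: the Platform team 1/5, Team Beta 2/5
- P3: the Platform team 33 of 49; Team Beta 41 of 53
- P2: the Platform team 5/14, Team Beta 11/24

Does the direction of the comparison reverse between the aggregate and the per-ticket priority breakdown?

No

P1: the Platform team 1/5 = 20.0%, Team Beta 2/5 = 40.0% → Team Beta
P3: the Platform team 33/49 = 67.3%, Team Beta 41/53 = 77.4% → Team Beta
P2: the Platform team 5/14 = 35.7%, Team Beta 11/24 = 45.8% → Team Beta
Overall: the Platform team 39/68 = 57.4%, Team Beta 54/82 = 65.9% → Team Beta
Team Beta wins overall and in every ticket group — no reversal.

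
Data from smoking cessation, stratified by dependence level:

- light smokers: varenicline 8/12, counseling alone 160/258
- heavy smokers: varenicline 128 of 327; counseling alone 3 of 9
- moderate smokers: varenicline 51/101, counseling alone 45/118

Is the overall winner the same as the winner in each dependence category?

No

Light smokers: varenicline 8/12 = 66.7%, counseling alone 160/258 = 62.0% → varenicline
Heavy smokers: varenicline 128/327 = 39.1%, counseling alone 3/9 = 33.3% → varenicline
Moderate smokers: varenicline 51/101 = 50.5%, counseling alone 45/118 = 38.1% → varenicline
Overall: varenicline 187/440 = 42.5%, counseling alone 208/385 = 54.0% → counseling alone
Varenicline wins each dependence group but counseling alone wins overall — the comparison reverses. Varenicline's participants skew toward heavy smokers, which has a lower base rate.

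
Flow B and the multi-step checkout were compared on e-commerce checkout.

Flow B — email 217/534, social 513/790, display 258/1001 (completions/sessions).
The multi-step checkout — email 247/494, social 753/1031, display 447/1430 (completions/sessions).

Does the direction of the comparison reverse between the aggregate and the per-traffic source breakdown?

No

Email: Flow B 217/534 = 40.6%, the multi-step checkout 247/494 = 50.0% → the multi-step checkout
Social: Flow B 513/790 = 64.9%, the multi-step checkout 753/1031 = 73.0% → the multi-step checkout
Display: Flow B 258/1001 = 25.8%, the multi-step checkout 447/1430 = 31.3% → the multi-step checkout
Overall: Flow B 988/2325 = 42.5%, the multi-step checkout 1447/2955 = 49.0% → the multi-step checkout
The multi-step checkout wins overall and in every traffic group — no reversal.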